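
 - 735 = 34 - 769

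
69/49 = 1 + 20/49 = 1.41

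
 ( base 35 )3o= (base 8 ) 201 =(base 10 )129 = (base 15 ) 89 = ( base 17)7a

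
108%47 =14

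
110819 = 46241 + 64578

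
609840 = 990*616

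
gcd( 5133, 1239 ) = 177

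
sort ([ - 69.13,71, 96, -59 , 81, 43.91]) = [ - 69.13,-59, 43.91,  71,  81, 96 ] 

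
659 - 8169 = - 7510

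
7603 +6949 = 14552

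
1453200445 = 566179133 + 887021312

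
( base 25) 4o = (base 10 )124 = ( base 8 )174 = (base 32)3S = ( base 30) 44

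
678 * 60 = 40680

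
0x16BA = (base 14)2198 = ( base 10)5818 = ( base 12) 344a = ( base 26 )8FK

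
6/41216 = 3/20608 = 0.00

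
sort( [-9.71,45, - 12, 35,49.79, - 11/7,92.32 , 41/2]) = [ - 12 , - 9.71, - 11/7, 41/2,35, 45, 49.79,92.32 ] 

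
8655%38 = 29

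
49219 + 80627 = 129846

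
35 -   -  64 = 99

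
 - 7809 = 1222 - 9031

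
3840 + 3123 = 6963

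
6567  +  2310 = 8877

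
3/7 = 3/7 =0.43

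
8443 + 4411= 12854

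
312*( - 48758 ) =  - 15212496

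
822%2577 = 822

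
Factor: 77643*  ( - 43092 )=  - 3345792156 = - 2^2*3^6 * 7^1 * 19^1  *  8627^1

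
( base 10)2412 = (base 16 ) 96c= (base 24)44c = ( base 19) 6ci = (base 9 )3270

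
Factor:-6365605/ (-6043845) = 1273121/1208769 = 3^(-1)*402923^(  -  1 )*1273121^1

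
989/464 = 989/464=2.13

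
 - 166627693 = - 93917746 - 72709947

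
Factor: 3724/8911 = 2^2*7^1*67^( - 1 ) = 28/67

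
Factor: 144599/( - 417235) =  - 5^ (- 1 )*131^(-1 )*227^1 = - 227/655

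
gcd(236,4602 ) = 118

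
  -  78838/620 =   -  39419/310 = - 127.16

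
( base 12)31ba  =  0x155E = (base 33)50p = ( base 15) 194A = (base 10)5470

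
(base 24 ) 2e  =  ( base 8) 76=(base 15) 42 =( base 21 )2K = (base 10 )62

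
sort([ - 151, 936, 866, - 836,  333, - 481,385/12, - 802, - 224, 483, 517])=[ - 836, - 802, - 481,  -  224,  -  151, 385/12, 333 , 483, 517 , 866,936]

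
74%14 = 4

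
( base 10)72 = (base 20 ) 3c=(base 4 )1020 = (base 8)110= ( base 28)2g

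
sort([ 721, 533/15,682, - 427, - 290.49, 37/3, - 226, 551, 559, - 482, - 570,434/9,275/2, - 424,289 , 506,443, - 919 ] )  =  [ - 919 , - 570, - 482, - 427,-424, - 290.49, - 226, 37/3, 533/15 , 434/9,275/2, 289,443,506,551,559,682,  721 ]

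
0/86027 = 0 = 0.00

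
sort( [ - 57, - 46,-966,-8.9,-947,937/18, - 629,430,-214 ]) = [ - 966, - 947, - 629, - 214, - 57, - 46, - 8.9,  937/18,430] 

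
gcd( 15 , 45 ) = 15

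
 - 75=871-946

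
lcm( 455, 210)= 2730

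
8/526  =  4/263=0.02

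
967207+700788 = 1667995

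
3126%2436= 690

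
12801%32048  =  12801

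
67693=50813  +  16880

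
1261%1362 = 1261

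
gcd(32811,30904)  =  1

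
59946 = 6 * 9991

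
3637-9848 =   -  6211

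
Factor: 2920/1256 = 365/157 =5^1*73^1*157^ ( - 1)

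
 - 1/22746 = -1+22745/22746 = -0.00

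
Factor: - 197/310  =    -  2^( - 1 )*5^ ( - 1)*31^ (  -  1 )*197^1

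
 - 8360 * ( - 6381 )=53345160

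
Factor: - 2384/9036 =-2^2*3^( -2)*149^1* 251^ (- 1)  =  -  596/2259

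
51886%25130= 1626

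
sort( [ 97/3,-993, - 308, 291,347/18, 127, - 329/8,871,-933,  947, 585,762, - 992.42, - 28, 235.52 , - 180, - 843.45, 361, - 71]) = [ - 993, - 992.42, - 933, - 843.45, - 308, - 180,- 71, - 329/8, - 28,347/18,97/3, 127,235.52,291, 361, 585,762, 871,947 ]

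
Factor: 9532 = 2^2*2383^1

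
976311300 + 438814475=1415125775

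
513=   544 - 31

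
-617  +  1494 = 877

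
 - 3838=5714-9552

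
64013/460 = 64013/460 = 139.16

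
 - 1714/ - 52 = 32 + 25/26 = 32.96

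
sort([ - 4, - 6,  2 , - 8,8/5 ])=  [ - 8 , - 6 ,  -  4,8/5,2 ]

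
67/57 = 67/57 = 1.18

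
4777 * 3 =14331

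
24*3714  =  89136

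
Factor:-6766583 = - 6766583^1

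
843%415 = 13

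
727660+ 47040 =774700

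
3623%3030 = 593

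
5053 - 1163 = 3890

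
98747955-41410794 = 57337161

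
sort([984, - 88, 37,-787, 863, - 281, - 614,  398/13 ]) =[ - 787, - 614,-281, - 88, 398/13, 37, 863, 984 ] 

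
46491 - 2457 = 44034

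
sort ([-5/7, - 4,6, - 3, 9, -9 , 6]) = [ - 9, - 4, - 3, - 5/7, 6, 6, 9]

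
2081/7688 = 2081/7688 = 0.27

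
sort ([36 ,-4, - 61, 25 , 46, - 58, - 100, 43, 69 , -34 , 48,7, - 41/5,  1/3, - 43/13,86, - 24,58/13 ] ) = [ - 100, - 61, - 58, - 34 , - 24 , - 41/5, - 4, - 43/13,  1/3,  58/13  ,  7, 25, 36,43 , 46,48, 69,86]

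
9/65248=9/65248 = 0.00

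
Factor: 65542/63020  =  32771/31510= 2^( -1)*5^( - 1 )*23^( - 1 )*137^( - 1 ) * 32771^1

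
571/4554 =571/4554 = 0.13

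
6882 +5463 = 12345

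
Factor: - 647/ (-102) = 2^( - 1) * 3^ ( - 1) * 17^( - 1 )*647^1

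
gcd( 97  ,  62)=1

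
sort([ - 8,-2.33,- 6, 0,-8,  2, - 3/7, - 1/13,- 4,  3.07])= [-8, - 8, - 6, - 4 , -2.33, - 3/7, - 1/13,0, 2, 3.07] 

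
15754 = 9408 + 6346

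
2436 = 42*58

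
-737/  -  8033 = 737/8033 = 0.09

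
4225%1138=811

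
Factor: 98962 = 2^1 * 49481^1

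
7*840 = 5880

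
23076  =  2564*9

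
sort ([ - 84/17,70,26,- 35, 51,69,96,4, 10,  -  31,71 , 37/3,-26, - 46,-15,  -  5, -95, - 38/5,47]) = [ - 95, - 46,-35,  -  31,-26, - 15, - 38/5 ,  -  5, - 84/17,4,10,37/3 , 26,47,51,69,70 , 71,96 ] 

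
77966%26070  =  25826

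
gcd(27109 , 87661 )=1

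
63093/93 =21031/31 = 678.42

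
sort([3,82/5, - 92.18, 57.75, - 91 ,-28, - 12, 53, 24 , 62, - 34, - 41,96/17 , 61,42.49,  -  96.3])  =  [-96.3, - 92.18, - 91 , - 41, - 34, - 28, - 12, 3,96/17,82/5,24,42.49, 53,57.75 , 61, 62 ] 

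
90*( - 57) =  - 5130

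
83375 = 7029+76346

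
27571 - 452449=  - 424878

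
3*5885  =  17655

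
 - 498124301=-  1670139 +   -  496454162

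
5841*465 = 2716065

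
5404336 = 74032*73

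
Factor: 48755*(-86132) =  - 4199365660 = - 2^2*5^1 * 7^2*61^1*199^1*353^1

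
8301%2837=2627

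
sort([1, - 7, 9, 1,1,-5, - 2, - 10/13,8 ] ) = [ - 7, - 5, - 2 , - 10/13, 1, 1,1 , 8,9 ] 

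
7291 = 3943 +3348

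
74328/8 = 9291 = 9291.00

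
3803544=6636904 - 2833360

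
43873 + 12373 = 56246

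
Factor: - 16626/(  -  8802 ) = 17/9 = 3^( - 2 )*17^1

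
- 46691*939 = - 43842849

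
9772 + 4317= 14089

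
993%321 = 30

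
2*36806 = 73612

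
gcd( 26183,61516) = 1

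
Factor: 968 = 2^3*11^2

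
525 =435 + 90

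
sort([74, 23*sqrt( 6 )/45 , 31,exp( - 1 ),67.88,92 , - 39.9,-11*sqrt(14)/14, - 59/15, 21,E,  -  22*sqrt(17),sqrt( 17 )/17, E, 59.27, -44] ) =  [ -22 * sqrt (17 ), - 44, - 39.9,  -  59/15, - 11*sqrt( 14 )/14, sqrt (17 ) /17,exp (  -  1), 23*sqrt( 6 )/45,E, E, 21,31,59.27,  67.88, 74, 92]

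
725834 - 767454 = -41620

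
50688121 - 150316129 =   -  99628008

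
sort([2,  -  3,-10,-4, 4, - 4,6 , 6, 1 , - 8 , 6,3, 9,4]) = [-10, - 8,-4, - 4, - 3 , 1, 2,3,  4 , 4 , 6 , 6, 6,9]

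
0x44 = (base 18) 3e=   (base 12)58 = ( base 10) 68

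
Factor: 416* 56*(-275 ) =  - 2^8*5^2*7^1*11^1 * 13^1 = - 6406400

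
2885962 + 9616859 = 12502821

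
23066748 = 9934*2322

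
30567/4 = 30567/4 = 7641.75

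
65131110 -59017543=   6113567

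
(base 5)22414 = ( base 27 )25g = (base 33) 1fp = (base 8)3111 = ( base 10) 1609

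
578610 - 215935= 362675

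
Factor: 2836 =2^2*709^1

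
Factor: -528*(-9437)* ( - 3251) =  -16198874736  =  - 2^4*3^1*11^1*3251^1*9437^1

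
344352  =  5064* 68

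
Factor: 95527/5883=3^( - 1)*37^(  -  1) *53^(-1)*95527^1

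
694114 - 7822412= - 7128298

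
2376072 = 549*4328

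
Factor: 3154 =2^1 * 19^1*83^1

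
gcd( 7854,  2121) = 21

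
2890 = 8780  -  5890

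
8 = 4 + 4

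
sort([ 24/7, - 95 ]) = [ - 95 , 24/7]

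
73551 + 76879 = 150430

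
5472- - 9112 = 14584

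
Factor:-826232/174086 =-2^2*193^( - 1)*229^1 = -916/193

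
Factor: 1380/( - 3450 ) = - 2^1*5^( - 1) = - 2/5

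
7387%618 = 589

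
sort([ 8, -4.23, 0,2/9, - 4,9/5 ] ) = [ - 4.23, - 4, 0,2/9,9/5,8]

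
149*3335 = 496915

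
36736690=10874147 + 25862543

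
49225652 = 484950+48740702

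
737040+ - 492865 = 244175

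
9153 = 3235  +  5918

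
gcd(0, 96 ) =96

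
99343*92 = 9139556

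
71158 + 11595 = 82753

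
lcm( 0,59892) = 0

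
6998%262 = 186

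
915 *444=406260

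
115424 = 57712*2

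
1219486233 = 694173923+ 525312310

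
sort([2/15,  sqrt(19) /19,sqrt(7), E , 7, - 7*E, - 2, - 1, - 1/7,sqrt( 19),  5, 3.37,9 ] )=[ - 7*E, - 2, - 1, - 1/7 , 2/15, sqrt( 19) /19, sqrt ( 7 ),  E, 3.37, sqrt(19), 5, 7,9]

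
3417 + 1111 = 4528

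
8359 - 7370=989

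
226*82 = 18532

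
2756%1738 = 1018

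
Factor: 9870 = 2^1 * 3^1*5^1 * 7^1*47^1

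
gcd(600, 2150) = 50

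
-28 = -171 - -143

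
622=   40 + 582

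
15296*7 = 107072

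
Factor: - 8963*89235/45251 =-799813305/45251 = - 3^3*5^1*37^( - 1 )*661^1*1223^(-1 )*8963^1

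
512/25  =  512/25=20.48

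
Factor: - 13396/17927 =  - 68/91 =- 2^2*7^( - 1 )*13^ ( - 1 )*17^1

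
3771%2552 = 1219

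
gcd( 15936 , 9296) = 1328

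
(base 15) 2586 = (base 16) 1F41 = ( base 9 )11870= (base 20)1001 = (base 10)8001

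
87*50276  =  4374012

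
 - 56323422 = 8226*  ( - 6847)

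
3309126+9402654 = 12711780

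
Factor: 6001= 17^1 * 353^1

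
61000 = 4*15250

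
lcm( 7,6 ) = 42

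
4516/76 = 1129/19 =59.42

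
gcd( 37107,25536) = 399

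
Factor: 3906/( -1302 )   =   - 3^1 = - 3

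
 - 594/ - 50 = 11 + 22/25 = 11.88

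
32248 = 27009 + 5239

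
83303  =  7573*11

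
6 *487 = 2922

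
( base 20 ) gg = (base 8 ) 520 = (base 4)11100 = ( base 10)336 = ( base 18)10c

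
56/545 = 56/545 = 0.10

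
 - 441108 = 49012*( - 9)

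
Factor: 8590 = 2^1 * 5^1*859^1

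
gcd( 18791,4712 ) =19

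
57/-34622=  - 1 + 34565/34622= -0.00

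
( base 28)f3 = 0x1a7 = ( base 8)647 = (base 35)c3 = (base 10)423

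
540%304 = 236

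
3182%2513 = 669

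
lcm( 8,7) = 56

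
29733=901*33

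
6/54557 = 6/54557 =0.00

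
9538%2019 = 1462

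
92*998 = 91816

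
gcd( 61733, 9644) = 1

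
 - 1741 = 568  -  2309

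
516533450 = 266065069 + 250468381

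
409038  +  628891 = 1037929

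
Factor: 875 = 5^3*7^1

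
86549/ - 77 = - 1125 + 76/77 = - 1124.01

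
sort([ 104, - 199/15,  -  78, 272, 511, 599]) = [ - 78, - 199/15,  104, 272,511 , 599]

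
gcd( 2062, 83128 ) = 2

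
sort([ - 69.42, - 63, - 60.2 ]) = [-69.42, - 63, - 60.2] 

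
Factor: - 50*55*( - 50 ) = 2^2*5^5 * 11^1 = 137500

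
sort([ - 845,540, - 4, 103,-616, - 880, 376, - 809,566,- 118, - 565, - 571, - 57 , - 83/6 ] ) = [ - 880, - 845, - 809,-616 , - 571,  -  565 , - 118, -57, - 83/6, - 4, 103, 376,540,566]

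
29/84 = 29/84 = 0.35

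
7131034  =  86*82919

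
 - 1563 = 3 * (-521 )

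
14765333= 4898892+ 9866441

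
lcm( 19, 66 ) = 1254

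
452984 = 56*8089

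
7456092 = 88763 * 84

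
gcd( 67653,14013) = 9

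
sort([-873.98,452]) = [-873.98,452]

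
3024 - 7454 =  - 4430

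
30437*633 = 19266621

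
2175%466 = 311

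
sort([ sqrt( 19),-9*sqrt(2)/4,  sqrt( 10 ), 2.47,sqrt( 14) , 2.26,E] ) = [ - 9*sqrt( 2)/4,2.26 , 2.47,E , sqrt( 10 ),sqrt(14 ),sqrt ( 19)]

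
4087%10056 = 4087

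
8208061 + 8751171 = 16959232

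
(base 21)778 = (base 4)302222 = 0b110010101010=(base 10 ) 3242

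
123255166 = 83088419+40166747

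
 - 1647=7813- 9460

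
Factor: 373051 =7^1* 137^1 * 389^1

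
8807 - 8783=24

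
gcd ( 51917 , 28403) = 1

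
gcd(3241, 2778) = 463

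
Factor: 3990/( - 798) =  - 5 = -5^1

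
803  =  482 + 321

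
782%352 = 78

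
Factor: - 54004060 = -2^2 * 5^1 * 11^1 * 245473^1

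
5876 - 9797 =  - 3921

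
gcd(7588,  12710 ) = 2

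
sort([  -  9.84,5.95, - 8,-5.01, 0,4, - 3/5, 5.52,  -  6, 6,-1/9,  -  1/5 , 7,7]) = [ - 9.84,  -  8, - 6, - 5.01,-3/5, - 1/5, - 1/9, 0,4, 5.52, 5.95 , 6, 7,7 ]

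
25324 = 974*26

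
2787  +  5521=8308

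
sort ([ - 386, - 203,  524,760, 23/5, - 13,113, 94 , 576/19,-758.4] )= [ -758.4 , - 386, - 203, - 13,  23/5,576/19 , 94, 113,524,760 ] 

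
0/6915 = 0 = 0.00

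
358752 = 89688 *4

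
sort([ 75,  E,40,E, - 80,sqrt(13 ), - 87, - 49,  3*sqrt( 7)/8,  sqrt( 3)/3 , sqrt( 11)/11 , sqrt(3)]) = [ - 87,- 80, - 49, sqrt(11)/11, sqrt(3)/3, 3*sqrt( 7 )/8,sqrt( 3 ) , E, E,sqrt( 13 ),40,75] 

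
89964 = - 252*(  -  357)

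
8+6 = 14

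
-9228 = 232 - 9460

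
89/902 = 89/902 = 0.10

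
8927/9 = 8927/9 = 991.89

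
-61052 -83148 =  - 144200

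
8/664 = 1/83 = 0.01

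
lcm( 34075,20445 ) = 102225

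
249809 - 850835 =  - 601026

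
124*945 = 117180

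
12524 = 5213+7311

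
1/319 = 1/319 = 0.00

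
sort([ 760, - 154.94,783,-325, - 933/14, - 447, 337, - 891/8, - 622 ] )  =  [  -  622, - 447, - 325, - 154.94 , - 891/8, - 933/14,337,  760 , 783]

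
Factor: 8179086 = 2^1 * 3^1*251^1*5431^1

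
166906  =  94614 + 72292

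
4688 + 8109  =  12797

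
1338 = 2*669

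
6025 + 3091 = 9116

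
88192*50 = 4409600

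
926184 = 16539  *56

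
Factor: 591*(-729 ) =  - 3^7* 197^1= -430839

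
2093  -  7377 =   -  5284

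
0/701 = 0 = 0.00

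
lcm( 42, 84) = 84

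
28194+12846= 41040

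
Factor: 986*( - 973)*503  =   -482567134 = -2^1 * 7^1 * 17^1*29^1*139^1*503^1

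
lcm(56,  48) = 336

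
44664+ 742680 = 787344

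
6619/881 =6619/881=7.51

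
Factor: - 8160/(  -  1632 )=5 = 5^1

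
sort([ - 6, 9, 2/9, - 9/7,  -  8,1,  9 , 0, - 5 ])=[ - 8, - 6,-5, - 9/7,  0,2/9, 1, 9 , 9]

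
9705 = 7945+1760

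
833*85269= 71029077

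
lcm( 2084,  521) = 2084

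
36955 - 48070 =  - 11115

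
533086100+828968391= 1362054491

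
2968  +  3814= 6782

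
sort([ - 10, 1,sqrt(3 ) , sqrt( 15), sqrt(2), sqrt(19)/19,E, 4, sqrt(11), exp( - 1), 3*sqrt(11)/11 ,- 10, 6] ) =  [-10 , - 10,sqrt(19)/19,exp( - 1 ), 3*sqrt(11)/11, 1,sqrt(2),sqrt(3),E,sqrt(11),sqrt(15),4,6] 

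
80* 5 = 400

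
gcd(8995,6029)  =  1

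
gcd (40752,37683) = 9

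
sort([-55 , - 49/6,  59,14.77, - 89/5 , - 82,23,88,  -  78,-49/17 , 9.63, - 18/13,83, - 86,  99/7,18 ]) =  [ - 86,  -  82, - 78, - 55, - 89/5, - 49/6, - 49/17, - 18/13 , 9.63, 99/7,  14.77, 18,23,59, 83,88]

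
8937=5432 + 3505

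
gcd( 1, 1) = 1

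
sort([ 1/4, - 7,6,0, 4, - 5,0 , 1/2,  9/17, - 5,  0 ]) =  [ - 7, - 5, - 5, 0,0,0,1/4,  1/2, 9/17,4,6 ]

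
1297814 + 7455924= 8753738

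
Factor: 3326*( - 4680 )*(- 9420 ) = 146628705600   =  2^6*3^3*5^2 * 13^1*157^1*1663^1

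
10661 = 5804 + 4857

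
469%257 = 212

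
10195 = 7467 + 2728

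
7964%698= 286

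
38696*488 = 18883648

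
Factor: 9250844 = 2^2*2312711^1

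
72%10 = 2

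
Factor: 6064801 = 17^1 * 23^1 * 15511^1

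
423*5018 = 2122614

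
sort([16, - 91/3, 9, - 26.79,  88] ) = [ - 91/3,- 26.79,9,16, 88 ]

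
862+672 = 1534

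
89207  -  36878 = 52329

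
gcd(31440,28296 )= 3144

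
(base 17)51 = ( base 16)56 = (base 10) 86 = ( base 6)222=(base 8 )126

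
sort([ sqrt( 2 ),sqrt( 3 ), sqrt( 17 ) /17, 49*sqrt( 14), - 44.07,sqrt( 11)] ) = [ - 44.07,sqrt( 17 ) /17, sqrt( 2 ), sqrt( 3), sqrt( 11 ), 49*sqrt(14 )]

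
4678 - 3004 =1674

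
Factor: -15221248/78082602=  - 55552/284973 =- 2^8 * 3^( - 1)*7^1 * 13^(  -  1 )*31^1* 7307^(-1) 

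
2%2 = 0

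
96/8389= 96/8389 = 0.01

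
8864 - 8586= 278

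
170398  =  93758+76640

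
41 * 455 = 18655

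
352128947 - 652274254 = - 300145307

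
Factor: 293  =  293^1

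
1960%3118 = 1960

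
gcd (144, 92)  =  4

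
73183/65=1125 + 58/65 = 1125.89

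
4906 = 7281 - 2375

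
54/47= 1 + 7/47 = 1.15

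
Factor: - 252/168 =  - 2^( - 1 )*3^1 = -  3/2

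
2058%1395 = 663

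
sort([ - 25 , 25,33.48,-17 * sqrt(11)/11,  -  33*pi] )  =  [ - 33*pi, - 25 , - 17*sqrt( 11)/11,25, 33.48 ]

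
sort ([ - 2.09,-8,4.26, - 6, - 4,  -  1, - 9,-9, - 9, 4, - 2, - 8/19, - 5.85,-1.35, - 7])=[  -  9,- 9, - 9,-8,-7, - 6,-5.85, - 4, - 2.09, - 2, - 1.35, - 1, - 8/19, 4,  4.26 ]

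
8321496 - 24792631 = - 16471135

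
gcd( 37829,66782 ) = 1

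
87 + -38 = 49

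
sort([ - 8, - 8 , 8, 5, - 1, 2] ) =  [-8,-8,-1,  2, 5, 8 ]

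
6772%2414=1944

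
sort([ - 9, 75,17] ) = [-9,17,75] 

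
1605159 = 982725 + 622434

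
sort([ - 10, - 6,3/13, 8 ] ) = [ - 10, - 6,  3/13,8]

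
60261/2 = 30130 + 1/2 = 30130.50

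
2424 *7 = 16968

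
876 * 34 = 29784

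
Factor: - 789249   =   - 3^1*263083^1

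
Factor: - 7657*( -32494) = 248806558= 2^1 * 7^1*11^1*  13^1*19^1*31^1 * 211^1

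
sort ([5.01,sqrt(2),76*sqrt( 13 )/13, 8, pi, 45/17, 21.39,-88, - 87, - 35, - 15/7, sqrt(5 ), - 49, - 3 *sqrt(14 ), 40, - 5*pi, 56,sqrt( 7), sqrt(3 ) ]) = [ - 88, - 87 , - 49, - 35, - 5*pi, - 3*sqrt( 14 ) , - 15/7,  sqrt(2 ),sqrt( 3),sqrt(5), sqrt( 7) , 45/17,pi , 5.01, 8, 76*sqrt (13 )/13, 21.39, 40 , 56 ]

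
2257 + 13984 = 16241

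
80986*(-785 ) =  - 63574010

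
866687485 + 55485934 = 922173419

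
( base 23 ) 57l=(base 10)2827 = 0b101100001011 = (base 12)1777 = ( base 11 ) 2140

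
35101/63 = 557 + 10/63 =557.16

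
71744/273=262+218/273 = 262.80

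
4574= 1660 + 2914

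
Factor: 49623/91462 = 2^(-1)*3^1*17^1 * 47^( - 1) = 51/94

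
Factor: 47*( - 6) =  - 2^1*3^1*47^1 = -282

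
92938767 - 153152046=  - 60213279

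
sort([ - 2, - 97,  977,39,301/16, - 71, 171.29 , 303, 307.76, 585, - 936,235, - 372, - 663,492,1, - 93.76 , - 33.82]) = [ - 936, - 663, - 372,-97, - 93.76, - 71, - 33.82, - 2 , 1, 301/16,39, 171.29, 235,303, 307.76,492,  585, 977]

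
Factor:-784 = -2^4*7^2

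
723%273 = 177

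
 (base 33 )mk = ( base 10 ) 746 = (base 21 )1eb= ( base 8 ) 1352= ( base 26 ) 12i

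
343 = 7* 49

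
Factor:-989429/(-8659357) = 141347/1237051 = 107^1*1321^1*1237051^( - 1) 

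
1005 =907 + 98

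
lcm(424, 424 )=424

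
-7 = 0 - 7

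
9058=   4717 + 4341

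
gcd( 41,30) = 1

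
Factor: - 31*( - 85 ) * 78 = 205530 = 2^1*3^1 * 5^1*13^1*17^1*  31^1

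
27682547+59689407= 87371954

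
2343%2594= 2343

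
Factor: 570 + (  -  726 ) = -2^2*3^1*13^1 = -156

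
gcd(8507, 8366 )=47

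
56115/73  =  768 + 51/73 =768.70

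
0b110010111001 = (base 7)12332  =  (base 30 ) 3IH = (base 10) 3257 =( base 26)4L7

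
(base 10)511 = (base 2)111111111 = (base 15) 241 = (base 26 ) jh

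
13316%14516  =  13316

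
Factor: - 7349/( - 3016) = 2^( - 3 )*13^(-1) * 29^(-1)*7349^1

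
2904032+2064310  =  4968342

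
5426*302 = 1638652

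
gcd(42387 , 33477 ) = 3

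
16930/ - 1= - 16930/1 = - 16930.00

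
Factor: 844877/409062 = 2^(-1) * 3^( -1)*11^1*79^(-1 )*89^1 = 979/474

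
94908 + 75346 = 170254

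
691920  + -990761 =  - 298841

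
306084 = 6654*46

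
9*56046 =504414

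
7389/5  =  1477 + 4/5 =1477.80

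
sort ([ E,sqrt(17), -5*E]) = [-5*E, E, sqrt( 17) ]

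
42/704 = 21/352 =0.06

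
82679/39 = 2119 + 38/39 = 2119.97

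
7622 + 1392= 9014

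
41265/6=6877  +  1/2 = 6877.50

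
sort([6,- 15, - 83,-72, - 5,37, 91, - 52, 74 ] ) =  [  -  83,  -  72, -52,-15, - 5, 6, 37,74, 91]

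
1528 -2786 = - 1258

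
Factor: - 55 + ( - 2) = - 3^1*19^1 = - 57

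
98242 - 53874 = 44368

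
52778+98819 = 151597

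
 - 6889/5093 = -6889/5093 = -  1.35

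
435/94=435/94 = 4.63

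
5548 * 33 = 183084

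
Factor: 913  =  11^1 * 83^1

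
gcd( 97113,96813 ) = 3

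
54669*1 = 54669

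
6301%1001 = 295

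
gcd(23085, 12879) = 243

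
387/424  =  387/424 = 0.91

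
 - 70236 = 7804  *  ( - 9 )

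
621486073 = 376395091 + 245090982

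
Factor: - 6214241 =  - 11^1 * 397^1*1423^1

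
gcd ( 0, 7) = 7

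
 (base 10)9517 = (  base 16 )252d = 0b10010100101101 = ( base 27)D1D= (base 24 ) gcd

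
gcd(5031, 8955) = 9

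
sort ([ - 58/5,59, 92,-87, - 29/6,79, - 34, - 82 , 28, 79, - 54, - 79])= [ - 87, - 82, - 79, - 54,  -  34, - 58/5, - 29/6, 28, 59, 79, 79, 92]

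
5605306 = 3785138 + 1820168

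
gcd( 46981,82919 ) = 1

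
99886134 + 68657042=168543176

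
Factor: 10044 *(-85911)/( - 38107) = 862890084/38107 = 2^2*3^5*7^1*31^1*53^( - 1)*719^(  -  1)*4091^1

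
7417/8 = 927 + 1/8 =927.12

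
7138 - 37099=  - 29961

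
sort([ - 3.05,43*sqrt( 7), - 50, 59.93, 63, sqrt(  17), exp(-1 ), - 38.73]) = [ - 50, - 38.73, - 3.05,  exp( - 1 ), sqrt( 17),59.93, 63, 43*sqrt( 7 )] 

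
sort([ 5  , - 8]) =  [- 8, 5 ]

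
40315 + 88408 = 128723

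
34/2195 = 34/2195 = 0.02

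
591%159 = 114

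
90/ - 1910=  - 9/191 = -  0.05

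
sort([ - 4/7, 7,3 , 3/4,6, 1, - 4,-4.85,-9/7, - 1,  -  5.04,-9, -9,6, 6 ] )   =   [ - 9,-9, - 5.04, - 4.85,-4,-9/7,  -  1, - 4/7 , 3/4, 1, 3,6, 6, 6, 7 ] 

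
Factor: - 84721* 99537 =-3^1*7^3*13^1*19^1*33179^1=-  8432874177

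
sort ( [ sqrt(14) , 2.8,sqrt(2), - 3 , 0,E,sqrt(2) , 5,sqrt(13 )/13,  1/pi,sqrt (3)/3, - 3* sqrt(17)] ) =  [ - 3 *sqrt(17), - 3, 0,sqrt(13)/13,1/pi, sqrt(3) /3,sqrt(2 ) , sqrt( 2 ),E, 2.8, sqrt (14),5]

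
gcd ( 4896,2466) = 18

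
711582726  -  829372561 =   -  117789835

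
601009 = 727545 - 126536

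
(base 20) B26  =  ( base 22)942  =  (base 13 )2040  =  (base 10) 4446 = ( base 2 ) 1000101011110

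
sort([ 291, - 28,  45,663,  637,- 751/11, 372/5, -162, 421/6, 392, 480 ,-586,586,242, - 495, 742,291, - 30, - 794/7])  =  [ - 586,- 495,-162,-794/7,-751/11, - 30,-28,45,421/6,372/5,242,291  ,  291 , 392,480,586 , 637, 663,742]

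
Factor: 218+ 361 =3^1*193^1 = 579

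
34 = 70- 36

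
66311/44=66311/44=1507.07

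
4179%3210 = 969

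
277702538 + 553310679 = 831013217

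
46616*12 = 559392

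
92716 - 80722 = 11994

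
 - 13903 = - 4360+-9543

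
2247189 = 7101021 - 4853832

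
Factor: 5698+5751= 107^2 = 11449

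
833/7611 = 833/7611 =0.11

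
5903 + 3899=9802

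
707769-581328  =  126441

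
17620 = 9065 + 8555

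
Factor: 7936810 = 2^1*5^1*7^1*113383^1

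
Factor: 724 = 2^2 * 181^1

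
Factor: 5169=3^1 * 1723^1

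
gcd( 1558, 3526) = 82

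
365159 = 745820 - 380661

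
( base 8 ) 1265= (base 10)693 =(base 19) 1H9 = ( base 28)ol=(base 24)14L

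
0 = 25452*0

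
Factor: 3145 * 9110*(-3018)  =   - 2^2*3^1*5^2*17^1*37^1 * 503^1 * 911^1 = - 86468567100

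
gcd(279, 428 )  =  1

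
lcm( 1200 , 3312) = 82800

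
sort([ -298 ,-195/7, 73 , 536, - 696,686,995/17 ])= [ - 696,-298, - 195/7,995/17,73,536, 686 ]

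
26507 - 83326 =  - 56819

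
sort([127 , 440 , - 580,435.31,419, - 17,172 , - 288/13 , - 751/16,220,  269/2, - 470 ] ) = [ - 580, - 470, - 751/16, -288/13 , - 17,127, 269/2, 172, 220, 419,435.31,  440 ]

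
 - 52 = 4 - 56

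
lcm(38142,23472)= 305136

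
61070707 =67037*911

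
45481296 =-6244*( - 7284 ) 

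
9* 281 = 2529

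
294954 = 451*654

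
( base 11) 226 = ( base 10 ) 270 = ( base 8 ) 416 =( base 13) 17A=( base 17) ff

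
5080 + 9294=14374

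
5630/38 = 2815/19 = 148.16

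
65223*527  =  34372521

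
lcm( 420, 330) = 4620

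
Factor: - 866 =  - 2^1*433^1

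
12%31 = 12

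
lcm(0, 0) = 0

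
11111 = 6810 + 4301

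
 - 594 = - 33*18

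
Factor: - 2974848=  -  2^7*3^1*61^1*127^1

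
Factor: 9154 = 2^1*23^1*199^1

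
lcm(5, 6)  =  30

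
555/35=15  +  6/7 = 15.86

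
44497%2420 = 937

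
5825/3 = 1941 + 2/3 = 1941.67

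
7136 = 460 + 6676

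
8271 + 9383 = 17654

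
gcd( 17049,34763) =1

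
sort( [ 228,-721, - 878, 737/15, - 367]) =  [ - 878, -721, - 367, 737/15, 228]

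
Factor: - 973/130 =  - 2^(-1)*5^( - 1)*7^1*13^(-1)*139^1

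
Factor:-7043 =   -  7043^1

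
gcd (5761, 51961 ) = 7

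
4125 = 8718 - 4593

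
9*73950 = 665550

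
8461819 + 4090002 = 12551821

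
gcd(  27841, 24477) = 1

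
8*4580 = 36640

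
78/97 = 78/97 = 0.80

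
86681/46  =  86681/46 =1884.37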